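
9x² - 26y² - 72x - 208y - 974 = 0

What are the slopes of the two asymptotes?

3√26/26 and -3√26/26

Rearranging, 9(x² - 8x) -26(y² + 8y) = 974.
9(x - 4)² -26(y + 4)² = 974 + 144 - 416 = 702
Divide by 702: (x - 4)²/78 - (y + 4)²/27 = 1
Hyperbola, center (4, -4), transverse axis horizontal; a² = 78, b² = 27.
For a horizontal hyperbola the asymptotes have slope ±b/a.
Here that is ±3√3/√78 = ±3√26/26.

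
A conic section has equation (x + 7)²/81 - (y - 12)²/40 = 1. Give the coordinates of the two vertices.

(-16, 12) and (2, 12)

Center (-7, 12). The positive term is the x-term, so the transverse axis is horizontal; a² = 81, b² = 40.
a = 9. Vertices at (h ± a, k).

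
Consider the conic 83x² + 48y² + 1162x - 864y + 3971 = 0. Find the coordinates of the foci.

Collect terms: 83(x² + 14x) + 48(y² - 18y) = -3971
Complete the square in x and y: 83(x + 7)² + 48(y - 9)² = -3971 + 4067 + 3888 = 3984
Divide through by 3984 to get (x + 7)²/48 + (y - 9)²/83 = 1.
Ellipse, center (-7, 9), major axis vertical; a² = 83, b² = 48.
c² = a² - b² = 83 - 48 = 35, so c = √35.
Foci lie on the vertical axis through the center: (h, k ± c).

(-7, 9 - √35) and (-7, 9 + √35)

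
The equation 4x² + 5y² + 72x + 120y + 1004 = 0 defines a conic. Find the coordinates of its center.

4(x² + 18x) + 5(y² + 24y) = -1004
Completing the square gives 4(x + 9)² + 5(y + 12)² = -1004 + 324 + 720 = 40.
Dividing both sides by 40: (x + 9)²/10 + (y + 12)²/8 = 1
Ellipse with center (-9, -12).

(-9, -12)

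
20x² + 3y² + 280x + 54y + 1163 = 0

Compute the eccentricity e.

Collect terms: 20(x² + 14x) + 3(y² + 18y) = -1163
Completing the square gives 20(x + 7)² + 3(y + 9)² = -1163 + 980 + 243 = 60.
Dividing both sides by 60: (x + 7)²/3 + (y + 9)²/20 = 1
Ellipse, center (-7, -9), major axis vertical; a² = 20, b² = 3.
c² = a² - b² = 17, so c = √17.
e = c/a = √17/2√5 = √85/10.

e = √85/10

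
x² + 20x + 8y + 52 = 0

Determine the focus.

(-10, 4)

Only x is squared. Complete the square in x: (x + 10)² = -8(y - 6).
Vertex (-10, 6); 4p = -8 so p = -2. Opens down.
Focus is p units from the vertex along the axis: (h, k + p).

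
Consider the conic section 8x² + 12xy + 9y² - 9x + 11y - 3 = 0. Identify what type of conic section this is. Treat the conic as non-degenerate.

A = 8, B = 12, C = 9.
Discriminant B² − 4AC = 12² − 4·8·9 = -144.
B² − 4AC < 0 ⇒ ellipse.

ellipse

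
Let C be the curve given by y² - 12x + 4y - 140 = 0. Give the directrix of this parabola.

Only y is squared. Complete the square in y: (y + 2)² = 12(x + 12).
Vertex (-12, -2); 4p = 12 so p = 3. Opens right.
Directrix is the vertical line x = h − p = -12 − (3) = -15.

x = -15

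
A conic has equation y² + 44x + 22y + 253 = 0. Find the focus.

Only y is squared. Complete the square in y: (y + 11)² = -44(x + 3).
Vertex (-3, -11); 4p = -44 so p = -11. Opens left.
Focus is p units from the vertex along the axis: (h + p, k).

(-14, -11)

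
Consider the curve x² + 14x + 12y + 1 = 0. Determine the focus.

(-7, 1)

Only x is squared. Complete the square in x: (x + 7)² = -12(y - 4).
Vertex (-7, 4); 4p = -12 so p = -3. Opens down.
Focus is p units from the vertex along the axis: (h, k + p).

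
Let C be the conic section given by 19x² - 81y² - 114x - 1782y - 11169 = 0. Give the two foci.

Rearranging, 19(x² - 6x) -81(y² + 22y) = 11169.
Complete the square: 19(x - 3)² -81(y + 11)² = 11169 + 171 - 9801 = 1539
Divide by 1539: (x - 3)²/81 - (y + 11)²/19 = 1
Hyperbola, center (3, -11), transverse axis horizontal; a² = 81, b² = 19.
c² = a² + b² = 81 + 19 = 100, so c = 10.
Foci lie on the horizontal axis through the center: (h ± c, k).

(-7, -11) and (13, -11)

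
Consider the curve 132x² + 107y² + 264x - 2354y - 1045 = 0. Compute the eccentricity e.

e = 5√33/66

132(x² + 2x) + 107(y² - 22y) = 1045
Complete the square in x and y: 132(x + 1)² + 107(y - 11)² = 1045 + 132 + 12947 = 14124
Divide by 14124: (x + 1)²/107 + (y - 11)²/132 = 1
Ellipse, center (-1, 11), major axis vertical; a² = 132, b² = 107.
c² = a² - b² = 25, so c = 5.
e = c/a = 5/2√33 = 5√33/66.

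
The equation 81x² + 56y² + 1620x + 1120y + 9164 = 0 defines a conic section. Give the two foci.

(-10, -15) and (-10, -5)

Rearranging, 81(x² + 20x) + 56(y² + 20y) = -9164.
Completing the square gives 81(x + 10)² + 56(y + 10)² = -9164 + 8100 + 5600 = 4536.
Divide through by 4536 to get (x + 10)²/56 + (y + 10)²/81 = 1.
Ellipse, center (-10, -10), major axis vertical; a² = 81, b² = 56.
c² = a² - b² = 81 - 56 = 25, so c = 5.
Foci lie on the vertical axis through the center: (h, k ± c).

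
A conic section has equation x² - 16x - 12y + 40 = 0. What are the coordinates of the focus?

Only x is squared. Complete the square in x: (x - 8)² = 12(y + 2).
Vertex (8, -2); 4p = 12 so p = 3. Opens up.
Focus is p units from the vertex along the axis: (h, k + p).

(8, 1)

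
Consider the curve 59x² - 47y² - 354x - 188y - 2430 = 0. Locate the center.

Group: 59(x² - 6x) -47(y² + 4y) = 2430
59(x - 3)² -47(y + 2)² = 2430 + 531 - 188 = 2773
Divide by 2773: (x - 3)²/47 - (y + 2)²/59 = 1
Hyperbola with center (3, -2).

(3, -2)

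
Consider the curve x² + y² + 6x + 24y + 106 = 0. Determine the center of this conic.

Group: (x² + 6x) + (y² + 24y) = -106
Completing the square gives (x + 3)² + (y + 12)² = -106 + 9 + 144 = 47.
So (x + 3)² + (y + 12)² = 47.
Circle centered at (-3, -12) with r² = 47.

(-3, -12)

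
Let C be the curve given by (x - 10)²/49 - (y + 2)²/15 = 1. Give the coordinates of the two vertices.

Center (10, -2). The positive term is the x-term, so the transverse axis is horizontal; a² = 49, b² = 15.
a = 7. Vertices at (h ± a, k).

(3, -2) and (17, -2)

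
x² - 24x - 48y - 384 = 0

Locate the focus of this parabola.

Only x is squared. Complete the square in x: (x - 12)² = 48(y + 11).
Vertex (12, -11); 4p = 48 so p = 12. Opens up.
Focus is p units from the vertex along the axis: (h, k + p).

(12, 1)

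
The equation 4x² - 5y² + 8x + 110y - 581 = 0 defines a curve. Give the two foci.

4(x² + 2x) -5(y² - 22y) = 581
Complete the square: 4(x + 1)² -5(y - 11)² = 581 + 4 - 605 = -20
Divide by -20: (y - 11)²/4 - (x + 1)²/5 = 1
Hyperbola, center (-1, 11), transverse axis vertical; a² = 4, b² = 5.
c² = a² + b² = 4 + 5 = 9, so c = 3.
Foci lie on the vertical axis through the center: (h, k ± c).

(-1, 8) and (-1, 14)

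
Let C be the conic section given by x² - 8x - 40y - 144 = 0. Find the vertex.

(4, -4)

Only x is squared. Complete the square in x: (x - 4)² = 40(y + 4).
Vertex (4, -4); 4p = 40 so p = 10. Opens up.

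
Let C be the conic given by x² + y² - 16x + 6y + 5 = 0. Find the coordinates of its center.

(8, -3)

(x² - 16x) + (y² + 6y) = -5
Complete the square in x and y: (x - 8)² + (y + 3)² = -5 + 64 + 9 = 68
So (x - 8)² + (y + 3)² = 68.
Circle centered at (8, -3) with r² = 68.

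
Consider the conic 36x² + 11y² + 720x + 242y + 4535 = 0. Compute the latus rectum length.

11/3

Group the x- and y-terms: 36(x² + 20x) + 11(y² + 22y) = -4535
36(x + 10)² + 11(y + 11)² = -4535 + 3600 + 1331 = 396
Divide by 396: (x + 10)²/11 + (y + 11)²/36 = 1
Ellipse, center (-10, -11), major axis vertical; a² = 36, b² = 11.
Latus rectum length = 2b²/a = 2·11/6 = 11/3.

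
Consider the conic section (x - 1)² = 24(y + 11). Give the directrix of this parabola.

Vertex (1, -11); 4p = 24 so p = 6. Opens up.
Directrix is the horizontal line y = k − p = -11 − (6) = -17.

y = -17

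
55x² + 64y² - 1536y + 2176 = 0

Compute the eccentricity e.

Group the x- and y-terms: 55x² + 64(y² - 24y) = -2176
Complete the square: 55x² + 64(y - 12)² = -2176 + 0 + 9216 = 7040
Dividing both sides by 7040: x²/128 + (y - 12)²/110 = 1
Ellipse, center (0, 12), major axis horizontal; a² = 128, b² = 110.
c² = a² - b² = 18, so c = 3√2.
e = c/a = 3√2/8√2 = 3/8.

e = 3/8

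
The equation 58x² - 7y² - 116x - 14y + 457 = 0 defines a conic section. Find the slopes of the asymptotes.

√406/7 and -√406/7

58(x² - 2x) -7(y² + 2y) = -457
58(x - 1)² -7(y + 1)² = -457 + 58 - 7 = -406
Divide through by -406 to get (y + 1)²/58 - (x - 1)²/7 = 1.
Hyperbola, center (1, -1), transverse axis vertical; a² = 58, b² = 7.
For a vertical hyperbola the asymptotes have slope ±a/b.
Here that is ±√58/√7 = ±√406/7.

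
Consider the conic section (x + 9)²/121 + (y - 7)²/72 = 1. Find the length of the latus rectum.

144/11

Center (-9, 7). The larger denominator 121 sits under the x-term, so the major axis is horizontal; a² = 121, b² = 72.
Latus rectum length = 2b²/a = 2·72/11 = 144/11.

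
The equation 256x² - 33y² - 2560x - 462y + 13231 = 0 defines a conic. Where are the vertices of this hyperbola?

(5, -23) and (5, 9)

Group the x- and y-terms: 256(x² - 10x) -33(y² + 14y) = -13231
Completing the square gives 256(x - 5)² -33(y + 7)² = -13231 + 6400 - 1617 = -8448.
Divide by -8448: (y + 7)²/256 - (x - 5)²/33 = 1
Hyperbola, center (5, -7), transverse axis vertical; a² = 256, b² = 33.
a = 16. Vertices at (h, k ± a).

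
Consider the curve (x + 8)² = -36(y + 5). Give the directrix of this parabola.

y = 4

Vertex (-8, -5); 4p = -36 so p = -9. Opens down.
Directrix is the horizontal line y = k − p = -5 − (-9) = 4.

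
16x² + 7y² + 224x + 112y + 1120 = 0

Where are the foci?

(-7, -11) and (-7, -5)

Collect terms: 16(x² + 14x) + 7(y² + 16y) = -1120
16(x + 7)² + 7(y + 8)² = -1120 + 784 + 448 = 112
Divide by 112: (x + 7)²/7 + (y + 8)²/16 = 1
Ellipse, center (-7, -8), major axis vertical; a² = 16, b² = 7.
c² = a² - b² = 16 - 7 = 9, so c = 3.
Foci lie on the vertical axis through the center: (h, k ± c).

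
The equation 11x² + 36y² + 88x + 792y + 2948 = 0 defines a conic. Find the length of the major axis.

Rearranging, 11(x² + 8x) + 36(y² + 22y) = -2948.
11(x + 4)² + 36(y + 11)² = -2948 + 176 + 4356 = 1584
Divide by 1584: (x + 4)²/144 + (y + 11)²/44 = 1
Ellipse, center (-4, -11), major axis horizontal; a² = 144, b² = 44.
a² = 144 so a = 12; the major axis has length 2a = 24.

24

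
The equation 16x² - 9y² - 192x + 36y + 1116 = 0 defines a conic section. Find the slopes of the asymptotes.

4/3 and -4/3

Collect terms: 16(x² - 12x) -9(y² - 4y) = -1116
16(x - 6)² -9(y - 2)² = -1116 + 576 - 36 = -576
Divide by -576: (y - 2)²/64 - (x - 6)²/36 = 1
Hyperbola, center (6, 2), transverse axis vertical; a² = 64, b² = 36.
For a vertical hyperbola the asymptotes have slope ±a/b.
Here that is ±8/6 = ±4/3.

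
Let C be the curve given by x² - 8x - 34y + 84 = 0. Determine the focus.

Only x is squared. Complete the square in x: (x - 4)² = 34(y - 2).
Vertex (4, 2); 4p = 34 so p = 17/2. Opens up.
Focus is p units from the vertex along the axis: (h, k + p).

(4, 21/2)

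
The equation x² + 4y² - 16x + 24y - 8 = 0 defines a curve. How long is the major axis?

(x² - 16x) + 4(y² + 6y) = 8
Complete the square: (x - 8)² + 4(y + 3)² = 8 + 64 + 36 = 108
Divide by 108: (x - 8)²/108 + (y + 3)²/27 = 1
Ellipse, center (8, -3), major axis horizontal; a² = 108, b² = 27.
a² = 108 so a = 6√3; the major axis has length 2a = 12√3.

12√3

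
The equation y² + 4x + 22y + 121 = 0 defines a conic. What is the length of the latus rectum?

Only y is squared. Complete the square in y: (y + 11)² = -4x.
Vertex (0, -11); 4p = -4 so p = -1. Opens left.
Latus rectum length = |4p| = 4.

4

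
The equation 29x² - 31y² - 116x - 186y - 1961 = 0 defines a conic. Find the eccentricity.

Rearranging, 29(x² - 4x) -31(y² + 6y) = 1961.
29(x - 2)² -31(y + 3)² = 1961 + 116 - 279 = 1798
Divide by 1798: (x - 2)²/62 - (y + 3)²/58 = 1
Hyperbola, center (2, -3), transverse axis horizontal; a² = 62, b² = 58.
c² = a² + b² = 120, so c = 2√30.
e = c/a = 2√30/√62 = 2√465/31.

e = 2√465/31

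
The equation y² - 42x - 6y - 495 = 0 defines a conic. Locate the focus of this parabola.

(-3/2, 3)

Only y is squared. Complete the square in y: (y - 3)² = 42(x + 12).
Vertex (-12, 3); 4p = 42 so p = 21/2. Opens right.
Focus is p units from the vertex along the axis: (h + p, k).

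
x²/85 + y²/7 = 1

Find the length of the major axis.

Center (0, 0). The larger denominator 85 sits under the x-term, so the major axis is horizontal; a² = 85, b² = 7.
a² = 85 so a = √85; the major axis has length 2a = 2√85.

2√85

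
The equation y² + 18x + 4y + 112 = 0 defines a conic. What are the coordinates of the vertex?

Only y is squared. Complete the square in y: (y + 2)² = -18(x + 6).
Vertex (-6, -2); 4p = -18 so p = -9/2. Opens left.

(-6, -2)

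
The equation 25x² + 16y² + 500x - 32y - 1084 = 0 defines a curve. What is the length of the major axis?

30

Group: 25(x² + 20x) + 16(y² - 2y) = 1084
25(x + 10)² + 16(y - 1)² = 1084 + 2500 + 16 = 3600
Dividing both sides by 3600: (x + 10)²/144 + (y - 1)²/225 = 1
Ellipse, center (-10, 1), major axis vertical; a² = 225, b² = 144.
a² = 225 so a = 15; the major axis has length 2a = 30.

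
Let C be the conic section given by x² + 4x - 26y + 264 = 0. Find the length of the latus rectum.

26

Only x is squared. Complete the square in x: (x + 2)² = 26(y - 10).
Vertex (-2, 10); 4p = 26 so p = 13/2. Opens up.
Latus rectum length = |4p| = 26.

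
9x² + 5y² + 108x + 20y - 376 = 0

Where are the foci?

Group the x- and y-terms: 9(x² + 12x) + 5(y² + 4y) = 376
Complete the square in x and y: 9(x + 6)² + 5(y + 2)² = 376 + 324 + 20 = 720
Dividing both sides by 720: (x + 6)²/80 + (y + 2)²/144 = 1
Ellipse, center (-6, -2), major axis vertical; a² = 144, b² = 80.
c² = a² - b² = 144 - 80 = 64, so c = 8.
Foci lie on the vertical axis through the center: (h, k ± c).

(-6, -10) and (-6, 6)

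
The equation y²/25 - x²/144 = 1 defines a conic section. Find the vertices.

(0, -5) and (0, 5)

Center (0, 0). The positive term is the y-term, so the transverse axis is vertical; a² = 25, b² = 144.
a = 5. Vertices at (h, k ± a).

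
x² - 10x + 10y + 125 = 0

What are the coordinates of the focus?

Only x is squared. Complete the square in x: (x - 5)² = -10(y + 10).
Vertex (5, -10); 4p = -10 so p = -5/2. Opens down.
Focus is p units from the vertex along the axis: (h, k + p).

(5, -25/2)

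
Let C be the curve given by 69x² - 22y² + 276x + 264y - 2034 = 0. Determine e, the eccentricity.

Collect terms: 69(x² + 4x) -22(y² - 12y) = 2034
Completing the square gives 69(x + 2)² -22(y - 6)² = 2034 + 276 - 792 = 1518.
Dividing both sides by 1518: (x + 2)²/22 - (y - 6)²/69 = 1
Hyperbola, center (-2, 6), transverse axis horizontal; a² = 22, b² = 69.
c² = a² + b² = 91, so c = √91.
e = c/a = √91/√22 = √2002/22.

e = √2002/22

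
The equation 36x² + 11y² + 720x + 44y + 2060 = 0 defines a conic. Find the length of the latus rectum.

22/3

Group the x- and y-terms: 36(x² + 20x) + 11(y² + 4y) = -2060
Completing the square gives 36(x + 10)² + 11(y + 2)² = -2060 + 3600 + 44 = 1584.
Divide through by 1584 to get (x + 10)²/44 + (y + 2)²/144 = 1.
Ellipse, center (-10, -2), major axis vertical; a² = 144, b² = 44.
Latus rectum length = 2b²/a = 2·44/12 = 22/3.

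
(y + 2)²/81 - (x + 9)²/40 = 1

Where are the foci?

(-9, -13) and (-9, 9)

Center (-9, -2). The positive term is the y-term, so the transverse axis is vertical; a² = 81, b² = 40.
c² = a² + b² = 81 + 40 = 121, so c = 11.
Foci lie on the vertical axis through the center: (h, k ± c).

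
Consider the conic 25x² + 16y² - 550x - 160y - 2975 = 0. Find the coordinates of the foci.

Rearranging, 25(x² - 22x) + 16(y² - 10y) = 2975.
Completing the square gives 25(x - 11)² + 16(y - 5)² = 2975 + 3025 + 400 = 6400.
Dividing both sides by 6400: (x - 11)²/256 + (y - 5)²/400 = 1
Ellipse, center (11, 5), major axis vertical; a² = 400, b² = 256.
c² = a² - b² = 400 - 256 = 144, so c = 12.
Foci lie on the vertical axis through the center: (h, k ± c).

(11, -7) and (11, 17)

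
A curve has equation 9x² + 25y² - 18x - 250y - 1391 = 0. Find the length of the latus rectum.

54/5

Group: 9(x² - 2x) + 25(y² - 10y) = 1391
Complete the square: 9(x - 1)² + 25(y - 5)² = 1391 + 9 + 625 = 2025
Divide by 2025: (x - 1)²/225 + (y - 5)²/81 = 1
Ellipse, center (1, 5), major axis horizontal; a² = 225, b² = 81.
Latus rectum length = 2b²/a = 2·81/15 = 54/5.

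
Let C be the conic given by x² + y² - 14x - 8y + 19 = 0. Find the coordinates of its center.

(7, 4)

Collect terms: (x² - 14x) + (y² - 8y) = -19
Completing the square gives (x - 7)² + (y - 4)² = -19 + 49 + 16 = 46.
So (x - 7)² + (y - 4)² = 46.
Circle centered at (7, 4) with r² = 46.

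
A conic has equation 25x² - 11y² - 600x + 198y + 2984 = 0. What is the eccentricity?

e = 6/5

25(x² - 24x) -11(y² - 18y) = -2984
25(x - 12)² -11(y - 9)² = -2984 + 3600 - 891 = -275
Dividing both sides by -275: (y - 9)²/25 - (x - 12)²/11 = 1
Hyperbola, center (12, 9), transverse axis vertical; a² = 25, b² = 11.
c² = a² + b² = 36, so c = 6.
e = c/a = 6/5.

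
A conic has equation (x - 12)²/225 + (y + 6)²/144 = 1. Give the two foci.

(3, -6) and (21, -6)

Center (12, -6). The larger denominator 225 sits under the x-term, so the major axis is horizontal; a² = 225, b² = 144.
c² = a² - b² = 225 - 144 = 81, so c = 9.
Foci lie on the horizontal axis through the center: (h ± c, k).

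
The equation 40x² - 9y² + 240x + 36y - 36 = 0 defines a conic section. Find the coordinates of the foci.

Collect terms: 40(x² + 6x) -9(y² - 4y) = 36
Complete the square: 40(x + 3)² -9(y - 2)² = 36 + 360 - 36 = 360
Divide by 360: (x + 3)²/9 - (y - 2)²/40 = 1
Hyperbola, center (-3, 2), transverse axis horizontal; a² = 9, b² = 40.
c² = a² + b² = 9 + 40 = 49, so c = 7.
Foci lie on the horizontal axis through the center: (h ± c, k).

(-10, 2) and (4, 2)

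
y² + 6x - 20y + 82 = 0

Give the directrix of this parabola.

Only y is squared. Complete the square in y: (y - 10)² = -6(x - 3).
Vertex (3, 10); 4p = -6 so p = -3/2. Opens left.
Directrix is the vertical line x = h − p = 3 − (-3/2) = 9/2.

x = 9/2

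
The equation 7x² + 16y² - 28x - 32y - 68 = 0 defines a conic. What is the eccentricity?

Group the x- and y-terms: 7(x² - 4x) + 16(y² - 2y) = 68
Completing the square gives 7(x - 2)² + 16(y - 1)² = 68 + 28 + 16 = 112.
Divide by 112: (x - 2)²/16 + (y - 1)²/7 = 1
Ellipse, center (2, 1), major axis horizontal; a² = 16, b² = 7.
c² = a² - b² = 9, so c = 3.
e = c/a = 3/4.

e = 3/4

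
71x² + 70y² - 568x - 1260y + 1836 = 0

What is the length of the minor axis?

Rearranging, 71(x² - 8x) + 70(y² - 18y) = -1836.
71(x - 4)² + 70(y - 9)² = -1836 + 1136 + 5670 = 4970
Divide by 4970: (x - 4)²/70 + (y - 9)²/71 = 1
Ellipse, center (4, 9), major axis vertical; a² = 71, b² = 70.
b² = 70 so b = √70; the minor axis has length 2b = 2√70.

2√70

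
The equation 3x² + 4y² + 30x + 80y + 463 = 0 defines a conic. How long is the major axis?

Rearranging, 3(x² + 10x) + 4(y² + 20y) = -463.
Complete the square in x and y: 3(x + 5)² + 4(y + 10)² = -463 + 75 + 400 = 12
Divide through by 12 to get (x + 5)²/4 + (y + 10)²/3 = 1.
Ellipse, center (-5, -10), major axis horizontal; a² = 4, b² = 3.
a² = 4 so a = 2; the major axis has length 2a = 4.

4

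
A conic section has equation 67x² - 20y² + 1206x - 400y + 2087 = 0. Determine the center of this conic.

Group: 67(x² + 18x) -20(y² + 20y) = -2087
67(x + 9)² -20(y + 10)² = -2087 + 5427 - 2000 = 1340
Divide through by 1340 to get (x + 9)²/20 - (y + 10)²/67 = 1.
Hyperbola with center (-9, -10).

(-9, -10)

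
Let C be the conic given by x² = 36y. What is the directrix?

y = -9

Vertex (0, 0); 4p = 36 so p = 9. Opens up.
Directrix is the horizontal line y = k − p = 0 − (9) = -9.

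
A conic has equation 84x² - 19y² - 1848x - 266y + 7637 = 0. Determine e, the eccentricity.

e = √1957/19

Group the x- and y-terms: 84(x² - 22x) -19(y² + 14y) = -7637
Completing the square gives 84(x - 11)² -19(y + 7)² = -7637 + 10164 - 931 = 1596.
Divide by 1596: (x - 11)²/19 - (y + 7)²/84 = 1
Hyperbola, center (11, -7), transverse axis horizontal; a² = 19, b² = 84.
c² = a² + b² = 103, so c = √103.
e = c/a = √103/√19 = √1957/19.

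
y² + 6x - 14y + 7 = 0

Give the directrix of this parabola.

x = 17/2

Only y is squared. Complete the square in y: (y - 7)² = -6(x - 7).
Vertex (7, 7); 4p = -6 so p = -3/2. Opens left.
Directrix is the vertical line x = h − p = 7 − (-3/2) = 17/2.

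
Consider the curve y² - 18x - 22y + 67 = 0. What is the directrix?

x = -15/2

Only y is squared. Complete the square in y: (y - 11)² = 18(x + 3).
Vertex (-3, 11); 4p = 18 so p = 9/2. Opens right.
Directrix is the vertical line x = h − p = -3 − (9/2) = -15/2.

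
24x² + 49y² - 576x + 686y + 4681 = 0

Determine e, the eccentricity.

e = 5/7

Group: 24(x² - 24x) + 49(y² + 14y) = -4681
Complete the square in x and y: 24(x - 12)² + 49(y + 7)² = -4681 + 3456 + 2401 = 1176
Divide by 1176: (x - 12)²/49 + (y + 7)²/24 = 1
Ellipse, center (12, -7), major axis horizontal; a² = 49, b² = 24.
c² = a² - b² = 25, so c = 5.
e = c/a = 5/7.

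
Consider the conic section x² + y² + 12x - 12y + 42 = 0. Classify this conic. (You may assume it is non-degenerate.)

circle

No xy term. Coefficients of x² and y² are A = 1, C = 1.
A = C (same sign) ⇒ circle.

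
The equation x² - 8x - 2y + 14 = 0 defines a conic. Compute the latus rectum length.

Only x is squared. Complete the square in x: (x - 4)² = 2(y + 1).
Vertex (4, -1); 4p = 2 so p = 1/2. Opens up.
Latus rectum length = |4p| = 2.

2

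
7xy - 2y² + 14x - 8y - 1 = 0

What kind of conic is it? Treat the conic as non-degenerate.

A = 0, B = 7, C = -2.
Discriminant B² − 4AC = 7² − 4·0·(-2) = 49.
B² − 4AC > 0 ⇒ hyperbola.

hyperbola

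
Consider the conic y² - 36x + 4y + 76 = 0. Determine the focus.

Only y is squared. Complete the square in y: (y + 2)² = 36(x - 2).
Vertex (2, -2); 4p = 36 so p = 9. Opens right.
Focus is p units from the vertex along the axis: (h + p, k).

(11, -2)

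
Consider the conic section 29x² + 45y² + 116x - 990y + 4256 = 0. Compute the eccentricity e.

Rearranging, 29(x² + 4x) + 45(y² - 22y) = -4256.
Complete the square: 29(x + 2)² + 45(y - 11)² = -4256 + 116 + 5445 = 1305
Dividing both sides by 1305: (x + 2)²/45 + (y - 11)²/29 = 1
Ellipse, center (-2, 11), major axis horizontal; a² = 45, b² = 29.
c² = a² - b² = 16, so c = 4.
e = c/a = 4/3√5 = 4√5/15.

e = 4√5/15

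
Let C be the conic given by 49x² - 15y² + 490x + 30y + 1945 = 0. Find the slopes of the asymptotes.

7√15/15 and -7√15/15

Collect terms: 49(x² + 10x) -15(y² - 2y) = -1945
Complete the square in x and y: 49(x + 5)² -15(y - 1)² = -1945 + 1225 - 15 = -735
Divide through by -735 to get (y - 1)²/49 - (x + 5)²/15 = 1.
Hyperbola, center (-5, 1), transverse axis vertical; a² = 49, b² = 15.
For a vertical hyperbola the asymptotes have slope ±a/b.
Here that is ±7/√15 = ±7√15/15.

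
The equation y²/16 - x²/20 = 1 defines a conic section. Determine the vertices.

Center (0, 0). The positive term is the y-term, so the transverse axis is vertical; a² = 16, b² = 20.
a = 4. Vertices at (h, k ± a).

(0, -4) and (0, 4)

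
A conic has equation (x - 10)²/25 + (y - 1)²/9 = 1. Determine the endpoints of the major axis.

(5, 1) and (15, 1)

Center (10, 1). The larger denominator 25 sits under the x-term, so the major axis is horizontal; a² = 25, b² = 9.
a = 5. Vertices at (h ± a, k).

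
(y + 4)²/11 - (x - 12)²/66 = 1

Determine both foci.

(12, -4 - √77) and (12, -4 + √77)

Center (12, -4). The positive term is the y-term, so the transverse axis is vertical; a² = 11, b² = 66.
c² = a² + b² = 11 + 66 = 77, so c = √77.
Foci lie on the vertical axis through the center: (h, k ± c).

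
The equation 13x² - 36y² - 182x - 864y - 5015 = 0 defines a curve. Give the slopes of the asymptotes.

13(x² - 14x) -36(y² + 24y) = 5015
Completing the square gives 13(x - 7)² -36(y + 12)² = 5015 + 637 - 5184 = 468.
Divide through by 468 to get (x - 7)²/36 - (y + 12)²/13 = 1.
Hyperbola, center (7, -12), transverse axis horizontal; a² = 36, b² = 13.
For a horizontal hyperbola the asymptotes have slope ±b/a.
Here that is ±√13/6.

√13/6 and -√13/6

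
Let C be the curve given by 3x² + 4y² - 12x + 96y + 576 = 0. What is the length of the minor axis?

Collect terms: 3(x² - 4x) + 4(y² + 24y) = -576
3(x - 2)² + 4(y + 12)² = -576 + 12 + 576 = 12
Divide by 12: (x - 2)²/4 + (y + 12)²/3 = 1
Ellipse, center (2, -12), major axis horizontal; a² = 4, b² = 3.
b² = 3 so b = √3; the minor axis has length 2b = 2√3.

2√3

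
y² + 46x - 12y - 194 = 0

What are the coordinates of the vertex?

(5, 6)

Only y is squared. Complete the square in y: (y - 6)² = -46(x - 5).
Vertex (5, 6); 4p = -46 so p = -23/2. Opens left.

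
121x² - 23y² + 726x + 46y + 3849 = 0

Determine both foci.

(-3, -11) and (-3, 13)

Group: 121(x² + 6x) -23(y² - 2y) = -3849
Complete the square in x and y: 121(x + 3)² -23(y - 1)² = -3849 + 1089 - 23 = -2783
Divide through by -2783 to get (y - 1)²/121 - (x + 3)²/23 = 1.
Hyperbola, center (-3, 1), transverse axis vertical; a² = 121, b² = 23.
c² = a² + b² = 121 + 23 = 144, so c = 12.
Foci lie on the vertical axis through the center: (h, k ± c).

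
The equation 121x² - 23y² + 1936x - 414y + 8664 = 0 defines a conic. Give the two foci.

(-8, -21) and (-8, 3)

Collect terms: 121(x² + 16x) -23(y² + 18y) = -8664
Complete the square in x and y: 121(x + 8)² -23(y + 9)² = -8664 + 7744 - 1863 = -2783
Divide through by -2783 to get (y + 9)²/121 - (x + 8)²/23 = 1.
Hyperbola, center (-8, -9), transverse axis vertical; a² = 121, b² = 23.
c² = a² + b² = 121 + 23 = 144, so c = 12.
Foci lie on the vertical axis through the center: (h, k ± c).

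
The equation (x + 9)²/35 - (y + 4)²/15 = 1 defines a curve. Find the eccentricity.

Center (-9, -4). The positive term is the x-term, so the transverse axis is horizontal; a² = 35, b² = 15.
c² = a² + b² = 50, so c = 5√2.
e = c/a = 5√2/√35 = √70/7.

e = √70/7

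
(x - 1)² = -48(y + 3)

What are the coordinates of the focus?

Vertex (1, -3); 4p = -48 so p = -12. Opens down.
Focus is p units from the vertex along the axis: (h, k + p).

(1, -15)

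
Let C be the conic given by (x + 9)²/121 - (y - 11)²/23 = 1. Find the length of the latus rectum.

46/11

Center (-9, 11). The positive term is the x-term, so the transverse axis is horizontal; a² = 121, b² = 23.
Latus rectum length = 2b²/a = 2·23/11 = 46/11.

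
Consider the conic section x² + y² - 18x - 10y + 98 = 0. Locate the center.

(9, 5)

Group: (x² - 18x) + (y² - 10y) = -98
Complete the square in x and y: (x - 9)² + (y - 5)² = -98 + 81 + 25 = 8
So (x - 9)² + (y - 5)² = 8.
Circle centered at (9, 5) with r² = 8.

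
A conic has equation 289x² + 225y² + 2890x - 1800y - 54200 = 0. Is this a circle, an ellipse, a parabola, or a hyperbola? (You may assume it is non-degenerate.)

No xy term. Coefficients of x² and y² are A = 289, C = 225.
A and C have the same sign but A ≠ C ⇒ ellipse.

ellipse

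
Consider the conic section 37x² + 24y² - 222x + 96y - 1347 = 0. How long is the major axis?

2√74

Collect terms: 37(x² - 6x) + 24(y² + 4y) = 1347
Complete the square: 37(x - 3)² + 24(y + 2)² = 1347 + 333 + 96 = 1776
Divide by 1776: (x - 3)²/48 + (y + 2)²/74 = 1
Ellipse, center (3, -2), major axis vertical; a² = 74, b² = 48.
a² = 74 so a = √74; the major axis has length 2a = 2√74.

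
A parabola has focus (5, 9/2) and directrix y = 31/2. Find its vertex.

(5, 10)

The vertex is the midpoint between the focus and the directrix along the axis of symmetry.
Axis is vertical (directrix is horizontal). Vertex y-coordinate = (9/2 + 31/2)/2 = 10; x-coordinate = 5.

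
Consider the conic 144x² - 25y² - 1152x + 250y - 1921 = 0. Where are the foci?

Group the x- and y-terms: 144(x² - 8x) -25(y² - 10y) = 1921
Completing the square gives 144(x - 4)² -25(y - 5)² = 1921 + 2304 - 625 = 3600.
Divide through by 3600 to get (x - 4)²/25 - (y - 5)²/144 = 1.
Hyperbola, center (4, 5), transverse axis horizontal; a² = 25, b² = 144.
c² = a² + b² = 25 + 144 = 169, so c = 13.
Foci lie on the horizontal axis through the center: (h ± c, k).

(-9, 5) and (17, 5)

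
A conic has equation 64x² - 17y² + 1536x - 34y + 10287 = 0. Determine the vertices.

(-12, -9) and (-12, 7)

Rearranging, 64(x² + 24x) -17(y² + 2y) = -10287.
64(x + 12)² -17(y + 1)² = -10287 + 9216 - 17 = -1088
Divide by -1088: (y + 1)²/64 - (x + 12)²/17 = 1
Hyperbola, center (-12, -1), transverse axis vertical; a² = 64, b² = 17.
a = 8. Vertices at (h, k ± a).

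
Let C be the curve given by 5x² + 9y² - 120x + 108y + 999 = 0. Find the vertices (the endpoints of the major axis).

(9, -6) and (15, -6)

5(x² - 24x) + 9(y² + 12y) = -999
5(x - 12)² + 9(y + 6)² = -999 + 720 + 324 = 45
Divide through by 45 to get (x - 12)²/9 + (y + 6)²/5 = 1.
Ellipse, center (12, -6), major axis horizontal; a² = 9, b² = 5.
a = 3. Vertices at (h ± a, k).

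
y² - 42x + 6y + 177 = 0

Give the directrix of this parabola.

Only y is squared. Complete the square in y: (y + 3)² = 42(x - 4).
Vertex (4, -3); 4p = 42 so p = 21/2. Opens right.
Directrix is the vertical line x = h − p = 4 − (21/2) = -13/2.

x = -13/2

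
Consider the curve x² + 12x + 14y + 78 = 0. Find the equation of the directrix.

Only x is squared. Complete the square in x: (x + 6)² = -14(y + 3).
Vertex (-6, -3); 4p = -14 so p = -7/2. Opens down.
Directrix is the horizontal line y = k − p = -3 − (-7/2) = 1/2.

y = 1/2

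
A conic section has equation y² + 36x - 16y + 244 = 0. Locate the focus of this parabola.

(-14, 8)

Only y is squared. Complete the square in y: (y - 8)² = -36(x + 5).
Vertex (-5, 8); 4p = -36 so p = -9. Opens left.
Focus is p units from the vertex along the axis: (h + p, k).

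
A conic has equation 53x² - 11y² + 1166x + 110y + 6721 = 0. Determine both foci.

Collect terms: 53(x² + 22x) -11(y² - 10y) = -6721
Complete the square: 53(x + 11)² -11(y - 5)² = -6721 + 6413 - 275 = -583
Divide by -583: (y - 5)²/53 - (x + 11)²/11 = 1
Hyperbola, center (-11, 5), transverse axis vertical; a² = 53, b² = 11.
c² = a² + b² = 53 + 11 = 64, so c = 8.
Foci lie on the vertical axis through the center: (h, k ± c).

(-11, -3) and (-11, 13)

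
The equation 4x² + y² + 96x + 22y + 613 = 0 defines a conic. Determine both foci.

Collect terms: 4(x² + 24x) + (y² + 22y) = -613
Complete the square: 4(x + 12)² + (y + 11)² = -613 + 576 + 121 = 84
Divide through by 84 to get (x + 12)²/21 + (y + 11)²/84 = 1.
Ellipse, center (-12, -11), major axis vertical; a² = 84, b² = 21.
c² = a² - b² = 84 - 21 = 63, so c = 3√7.
Foci lie on the vertical axis through the center: (h, k ± c).

(-12, -11 - 3√7) and (-12, -11 + 3√7)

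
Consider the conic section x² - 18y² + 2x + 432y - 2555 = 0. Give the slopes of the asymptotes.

Group the x- and y-terms: (x² + 2x) -18(y² - 24y) = 2555
(x + 1)² -18(y - 12)² = 2555 + 1 - 2592 = -36
Dividing both sides by -36: (y - 12)²/2 - (x + 1)²/36 = 1
Hyperbola, center (-1, 12), transverse axis vertical; a² = 2, b² = 36.
For a vertical hyperbola the asymptotes have slope ±a/b.
Here that is ±√2/6.

√2/6 and -√2/6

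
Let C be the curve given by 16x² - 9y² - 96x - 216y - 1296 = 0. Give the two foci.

(-2, -12) and (8, -12)

Collect terms: 16(x² - 6x) -9(y² + 24y) = 1296
16(x - 3)² -9(y + 12)² = 1296 + 144 - 1296 = 144
Divide through by 144 to get (x - 3)²/9 - (y + 12)²/16 = 1.
Hyperbola, center (3, -12), transverse axis horizontal; a² = 9, b² = 16.
c² = a² + b² = 9 + 16 = 25, so c = 5.
Foci lie on the horizontal axis through the center: (h ± c, k).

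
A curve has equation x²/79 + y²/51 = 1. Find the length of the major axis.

2√79

Center (0, 0). The larger denominator 79 sits under the x-term, so the major axis is horizontal; a² = 79, b² = 51.
a² = 79 so a = √79; the major axis has length 2a = 2√79.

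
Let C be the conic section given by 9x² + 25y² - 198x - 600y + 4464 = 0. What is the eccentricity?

Group the x- and y-terms: 9(x² - 22x) + 25(y² - 24y) = -4464
Complete the square: 9(x - 11)² + 25(y - 12)² = -4464 + 1089 + 3600 = 225
Dividing both sides by 225: (x - 11)²/25 + (y - 12)²/9 = 1
Ellipse, center (11, 12), major axis horizontal; a² = 25, b² = 9.
c² = a² - b² = 16, so c = 4.
e = c/a = 4/5.

e = 4/5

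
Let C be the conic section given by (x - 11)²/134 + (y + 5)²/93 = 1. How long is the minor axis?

Center (11, -5). The larger denominator 134 sits under the x-term, so the major axis is horizontal; a² = 134, b² = 93.
b² = 93 so b = √93; the minor axis has length 2b = 2√93.

2√93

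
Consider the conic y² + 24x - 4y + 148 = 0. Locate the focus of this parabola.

(-12, 2)

Only y is squared. Complete the square in y: (y - 2)² = -24(x + 6).
Vertex (-6, 2); 4p = -24 so p = -6. Opens left.
Focus is p units from the vertex along the axis: (h + p, k).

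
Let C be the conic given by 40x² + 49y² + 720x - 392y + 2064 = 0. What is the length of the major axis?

Rearranging, 40(x² + 18x) + 49(y² - 8y) = -2064.
40(x + 9)² + 49(y - 4)² = -2064 + 3240 + 784 = 1960
Divide through by 1960 to get (x + 9)²/49 + (y - 4)²/40 = 1.
Ellipse, center (-9, 4), major axis horizontal; a² = 49, b² = 40.
a² = 49 so a = 7; the major axis has length 2a = 14.

14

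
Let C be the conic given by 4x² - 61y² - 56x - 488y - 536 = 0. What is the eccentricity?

Rearranging, 4(x² - 14x) -61(y² + 8y) = 536.
4(x - 7)² -61(y + 4)² = 536 + 196 - 976 = -244
Divide through by -244 to get (y + 4)²/4 - (x - 7)²/61 = 1.
Hyperbola, center (7, -4), transverse axis vertical; a² = 4, b² = 61.
c² = a² + b² = 65, so c = √65.
e = c/a = √65/2.

e = √65/2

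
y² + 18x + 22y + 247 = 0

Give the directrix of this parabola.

Only y is squared. Complete the square in y: (y + 11)² = -18(x + 7).
Vertex (-7, -11); 4p = -18 so p = -9/2. Opens left.
Directrix is the vertical line x = h − p = -7 − (-9/2) = -5/2.

x = -5/2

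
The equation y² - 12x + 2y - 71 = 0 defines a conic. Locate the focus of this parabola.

Only y is squared. Complete the square in y: (y + 1)² = 12(x + 6).
Vertex (-6, -1); 4p = 12 so p = 3. Opens right.
Focus is p units from the vertex along the axis: (h + p, k).

(-3, -1)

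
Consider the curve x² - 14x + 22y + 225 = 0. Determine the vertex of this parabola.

Only x is squared. Complete the square in x: (x - 7)² = -22(y + 8).
Vertex (7, -8); 4p = -22 so p = -11/2. Opens down.

(7, -8)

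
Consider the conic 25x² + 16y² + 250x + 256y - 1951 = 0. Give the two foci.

Collect terms: 25(x² + 10x) + 16(y² + 16y) = 1951
Complete the square in x and y: 25(x + 5)² + 16(y + 8)² = 1951 + 625 + 1024 = 3600
Dividing both sides by 3600: (x + 5)²/144 + (y + 8)²/225 = 1
Ellipse, center (-5, -8), major axis vertical; a² = 225, b² = 144.
c² = a² - b² = 225 - 144 = 81, so c = 9.
Foci lie on the vertical axis through the center: (h, k ± c).

(-5, -17) and (-5, 1)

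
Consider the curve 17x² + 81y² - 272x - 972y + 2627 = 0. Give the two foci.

17(x² - 16x) + 81(y² - 12y) = -2627
Complete the square: 17(x - 8)² + 81(y - 6)² = -2627 + 1088 + 2916 = 1377
Dividing both sides by 1377: (x - 8)²/81 + (y - 6)²/17 = 1
Ellipse, center (8, 6), major axis horizontal; a² = 81, b² = 17.
c² = a² - b² = 81 - 17 = 64, so c = 8.
Foci lie on the horizontal axis through the center: (h ± c, k).

(0, 6) and (16, 6)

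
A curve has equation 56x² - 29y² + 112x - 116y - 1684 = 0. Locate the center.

(-1, -2)

Collect terms: 56(x² + 2x) -29(y² + 4y) = 1684
56(x + 1)² -29(y + 2)² = 1684 + 56 - 116 = 1624
Divide through by 1624 to get (x + 1)²/29 - (y + 2)²/56 = 1.
Hyperbola with center (-1, -2).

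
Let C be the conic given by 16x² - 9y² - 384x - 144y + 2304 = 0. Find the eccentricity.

Group the x- and y-terms: 16(x² - 24x) -9(y² + 16y) = -2304
Complete the square: 16(x - 12)² -9(y + 8)² = -2304 + 2304 - 576 = -576
Divide through by -576 to get (y + 8)²/64 - (x - 12)²/36 = 1.
Hyperbola, center (12, -8), transverse axis vertical; a² = 64, b² = 36.
c² = a² + b² = 100, so c = 10.
e = c/a = 10/8 = 5/4.

e = 5/4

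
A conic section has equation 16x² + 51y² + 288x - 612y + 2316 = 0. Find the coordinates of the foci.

(-9 - √35, 6) and (-9 + √35, 6)

Group: 16(x² + 18x) + 51(y² - 12y) = -2316
Completing the square gives 16(x + 9)² + 51(y - 6)² = -2316 + 1296 + 1836 = 816.
Divide by 816: (x + 9)²/51 + (y - 6)²/16 = 1
Ellipse, center (-9, 6), major axis horizontal; a² = 51, b² = 16.
c² = a² - b² = 51 - 16 = 35, so c = √35.
Foci lie on the horizontal axis through the center: (h ± c, k).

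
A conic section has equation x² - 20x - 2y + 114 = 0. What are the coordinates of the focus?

(10, 15/2)

Only x is squared. Complete the square in x: (x - 10)² = 2(y - 7).
Vertex (10, 7); 4p = 2 so p = 1/2. Opens up.
Focus is p units from the vertex along the axis: (h, k + p).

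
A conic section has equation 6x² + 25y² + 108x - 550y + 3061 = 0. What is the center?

(-9, 11)

6(x² + 18x) + 25(y² - 22y) = -3061
Completing the square gives 6(x + 9)² + 25(y - 11)² = -3061 + 486 + 3025 = 450.
Divide through by 450 to get (x + 9)²/75 + (y - 11)²/18 = 1.
Ellipse with center (-9, 11).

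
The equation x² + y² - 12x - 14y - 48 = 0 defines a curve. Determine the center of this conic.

Group: (x² - 12x) + (y² - 14y) = 48
Complete the square: (x - 6)² + (y - 7)² = 48 + 36 + 49 = 133
So (x - 6)² + (y - 7)² = 133.
Circle centered at (6, 7) with r² = 133.

(6, 7)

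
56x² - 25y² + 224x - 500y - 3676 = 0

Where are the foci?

Group: 56(x² + 4x) -25(y² + 20y) = 3676
Completing the square gives 56(x + 2)² -25(y + 10)² = 3676 + 224 - 2500 = 1400.
Divide through by 1400 to get (x + 2)²/25 - (y + 10)²/56 = 1.
Hyperbola, center (-2, -10), transverse axis horizontal; a² = 25, b² = 56.
c² = a² + b² = 25 + 56 = 81, so c = 9.
Foci lie on the horizontal axis through the center: (h ± c, k).

(-11, -10) and (7, -10)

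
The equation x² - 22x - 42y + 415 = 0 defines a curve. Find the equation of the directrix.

y = -7/2

Only x is squared. Complete the square in x: (x - 11)² = 42(y - 7).
Vertex (11, 7); 4p = 42 so p = 21/2. Opens up.
Directrix is the horizontal line y = k − p = 7 − (21/2) = -7/2.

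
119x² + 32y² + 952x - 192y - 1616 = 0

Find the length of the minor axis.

8√2

Rearranging, 119(x² + 8x) + 32(y² - 6y) = 1616.
Complete the square in x and y: 119(x + 4)² + 32(y - 3)² = 1616 + 1904 + 288 = 3808
Dividing both sides by 3808: (x + 4)²/32 + (y - 3)²/119 = 1
Ellipse, center (-4, 3), major axis vertical; a² = 119, b² = 32.
b² = 32 so b = 4√2; the minor axis has length 2b = 8√2.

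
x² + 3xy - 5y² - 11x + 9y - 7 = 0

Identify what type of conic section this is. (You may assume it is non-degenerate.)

A = 1, B = 3, C = -5.
Discriminant B² − 4AC = 3² − 4·1·(-5) = 29.
B² − 4AC > 0 ⇒ hyperbola.

hyperbola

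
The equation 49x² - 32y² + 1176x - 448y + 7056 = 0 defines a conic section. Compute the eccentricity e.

e = 9/7

Rearranging, 49(x² + 24x) -32(y² + 14y) = -7056.
Complete the square in x and y: 49(x + 12)² -32(y + 7)² = -7056 + 7056 - 1568 = -1568
Divide by -1568: (y + 7)²/49 - (x + 12)²/32 = 1
Hyperbola, center (-12, -7), transverse axis vertical; a² = 49, b² = 32.
c² = a² + b² = 81, so c = 9.
e = c/a = 9/7.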